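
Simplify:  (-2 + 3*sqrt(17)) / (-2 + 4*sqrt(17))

Multiply numerator and denominator by -4*sqrt(17) - 2.
Denominator becomes -268; numerator becomes -200 + 2*sqrt(17).

(-sqrt(17) + 100)/134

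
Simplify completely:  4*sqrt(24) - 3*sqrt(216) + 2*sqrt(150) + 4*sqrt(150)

20*sqrt(6)

4*sqrt(24) = 8*sqrt(6); 3*sqrt(216) = 18*sqrt(6); 2*sqrt(150) = 10*sqrt(6); 4*sqrt(150) = 20*sqrt(6)
Combine: (8 - 18 + 10 + 20)·sqrt(6) = 20*sqrt(6)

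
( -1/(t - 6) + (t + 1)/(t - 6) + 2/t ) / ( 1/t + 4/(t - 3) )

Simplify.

(t^3 - t^2 - 18*t + 36)/(5*t^2 - 33*t + 18)

Numerator: -1/(t - 6) + (t + 1)/(t - 6) + 2/t = (t^2 + 2*t - 12)/(t^2 - 6*t)
Denominator: 1/t + 4/(t - 3) = (5*t - 3)/(t^2 - 3*t)
Divide: ((t^2 + 2*t - 12)/(t^2 - 6*t)) · ((t^2 - 3*t)/(5*t - 3)) = (t^3 - t^2 - 18*t + 36)/(5*t^2 - 33*t + 18)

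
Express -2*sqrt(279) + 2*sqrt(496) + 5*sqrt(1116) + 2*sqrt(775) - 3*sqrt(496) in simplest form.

30*sqrt(31)

2*sqrt(279) = 6*sqrt(31); 2*sqrt(496) = 8*sqrt(31); 5*sqrt(1116) = 30*sqrt(31); 2*sqrt(775) = 10*sqrt(31); 3*sqrt(496) = 12*sqrt(31)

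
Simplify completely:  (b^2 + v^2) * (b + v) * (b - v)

Pair the conjugate factors: (b+v)(b-v) = b^2 - v^2, then repeat with the next factor.

b^4 - v^4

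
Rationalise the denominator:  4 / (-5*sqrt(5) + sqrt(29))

Multiply numerator and denominator by sqrt(29) + 5*sqrt(5).
Denominator becomes -96; numerator becomes 4*sqrt(29) + 20*sqrt(5).

(-5*sqrt(5) - sqrt(29))/24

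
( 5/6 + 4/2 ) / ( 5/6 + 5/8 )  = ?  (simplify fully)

68/35

Numerator: 5/6 + 4/2 = 17/6
Denominator: 5/6 + 5/8 = 35/24
Divide: (17/6) · (24/35) = 68/35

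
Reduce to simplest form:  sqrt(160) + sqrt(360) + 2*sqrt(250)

20*sqrt(10)

sqrt(160) = 4*sqrt(10); sqrt(360) = 6*sqrt(10); 2*sqrt(250) = 10*sqrt(10)
Combine: (4 + 6 + 10)·sqrt(10) = 20*sqrt(10)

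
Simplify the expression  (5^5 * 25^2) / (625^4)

5^(-7)

5^5 = 5^5; 25^2 = 5^4; 625^4 = 5^16
Combine exponents: 5^(-7)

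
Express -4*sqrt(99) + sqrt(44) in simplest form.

4*sqrt(99) = 12*sqrt(11); sqrt(44) = 2*sqrt(11)
Combine: (-12 + 2)·sqrt(11) = -10*sqrt(11)

-10*sqrt(11)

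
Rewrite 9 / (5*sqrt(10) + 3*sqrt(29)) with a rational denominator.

Multiply numerator and denominator by -5*sqrt(10) + 3*sqrt(29).
Denominator becomes 11; numerator becomes -45*sqrt(10) + 27*sqrt(29).

(-45*sqrt(10) + 27*sqrt(29))/11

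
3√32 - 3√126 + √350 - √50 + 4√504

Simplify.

7*√2 + 20*√14

3√32 = 12*√2; 3√126 = 9*√14; √350 = 5*√14; √50 = 5*√2; 4√504 = 24*√14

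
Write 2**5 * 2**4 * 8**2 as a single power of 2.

2**5 = 2**5; 2**4 = 2**4; 8**2 = 2**6
Combine exponents: 2**15

2**15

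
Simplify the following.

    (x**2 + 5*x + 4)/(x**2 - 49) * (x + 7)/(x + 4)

(x + 1)/(x - 7)

Factor: x**2 + 5*x + 4 = (x + 4)*(x + 1);  x**2 - 49 = (x + 7)*(x - 7)
Cancel the common factors (x + 4), (x + 7).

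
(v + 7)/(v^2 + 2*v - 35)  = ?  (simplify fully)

Factor: v^2 + 2*v - 35 = (v + 7)*(v - 5)
Cancel the common factor (v + 7).

1/(v - 5)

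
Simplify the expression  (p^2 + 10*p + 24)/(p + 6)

Factor: p^2 + 10*p + 24 = (p + 4)*(p + 6)
Cancel the common factor (p + 6).

p + 4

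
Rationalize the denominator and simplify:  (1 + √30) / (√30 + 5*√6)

(-30 - √30 + 5*√6 + 30*√5)/120

Multiply numerator and denominator by -5*√6 + √30.
Denominator becomes -120; numerator becomes -30*√5 - 5*√6 + √30 + 30.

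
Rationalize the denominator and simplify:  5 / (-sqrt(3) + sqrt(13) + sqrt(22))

(-16*sqrt(3) - 3*sqrt(22) + 6*sqrt(13) + sqrt(858))/12

Group as (sqrt(13) + sqrt(22)) - sqrt(3); multiply by (sqrt(13) + sqrt(22)) + sqrt(3), then rationalise the remaining surd.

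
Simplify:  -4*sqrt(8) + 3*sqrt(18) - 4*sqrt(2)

-3*sqrt(2)

4*sqrt(8) = 8*sqrt(2); 3*sqrt(18) = 9*sqrt(2); 4*sqrt(2) = 4*sqrt(2)
Combine: (-8 + 9 - 4)·sqrt(2) = -3*sqrt(2)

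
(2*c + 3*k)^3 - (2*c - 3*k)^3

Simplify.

72*c^2*k + 54*k^3

Only the odd-power cross terms survive.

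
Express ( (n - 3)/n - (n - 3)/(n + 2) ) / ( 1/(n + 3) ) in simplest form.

(2*n^2 - 18)/(n^2 + 2*n)

Numerator: (n - 3)/n - (n - 3)/(n + 2) = (2*n - 6)/(n^2 + 2*n)
Denominator: 1/(n + 3) = 1/(n + 3)
Divide: ((2*n - 6)/(n^2 + 2*n)) · (n + 3) = (2*n^2 - 18)/(n^2 + 2*n)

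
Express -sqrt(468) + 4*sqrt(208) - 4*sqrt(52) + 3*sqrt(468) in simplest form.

20*sqrt(13)

sqrt(468) = 6*sqrt(13); 4*sqrt(208) = 16*sqrt(13); 4*sqrt(52) = 8*sqrt(13); 3*sqrt(468) = 18*sqrt(13)
Combine: (-6 + 16 - 8 + 18)·sqrt(13) = 20*sqrt(13)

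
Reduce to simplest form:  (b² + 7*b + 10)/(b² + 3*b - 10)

(b + 2)/(b - 2)

Factor: b² + 7*b + 10 = (b + 2)·(b + 5);  b² + 3*b - 10 = (b - 2)·(b + 5)
Cancel the common factor (b + 5).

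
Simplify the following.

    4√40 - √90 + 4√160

21*√10

4√40 = 8*√10; √90 = 3*√10; 4√160 = 16*√10
Combine: (8 - 3 + 16)·√10 = 21*√10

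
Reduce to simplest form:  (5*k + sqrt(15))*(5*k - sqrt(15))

(5*k)**2 - (sqrt(15))**2 = 25*k**2 - 15.

25*k**2 - 15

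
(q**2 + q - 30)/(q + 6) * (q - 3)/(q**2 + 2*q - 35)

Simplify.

Factor: q**2 + q - 30 = (q + 6)*(q - 5);  q**2 + 2*q - 35 = (q + 7)*(q - 5)
Cancel the common factors (q + 6), (q - 5).

(q - 3)/(q + 7)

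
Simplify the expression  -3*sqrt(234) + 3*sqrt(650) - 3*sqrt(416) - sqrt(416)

3*sqrt(234) = 9*sqrt(26); 3*sqrt(650) = 15*sqrt(26); 3*sqrt(416) = 12*sqrt(26); sqrt(416) = 4*sqrt(26)
Combine: (-9 + 15 - 12 - 4)·sqrt(26) = -10*sqrt(26)

-10*sqrt(26)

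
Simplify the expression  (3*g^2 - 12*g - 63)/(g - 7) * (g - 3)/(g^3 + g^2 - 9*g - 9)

Factor: 3*g^2 - 12*g - 63 = 3*(g - 7)*(g + 3);  g^3 + g^2 - 9*g - 9 = (g + 3)*(g + 1)*(g - 3)
Cancel the common factors (g - 3), (g - 7), (g + 3).

3/(g + 1)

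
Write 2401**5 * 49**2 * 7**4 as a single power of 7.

7**28

2401**5 = 7**20; 49**2 = 7**4; 7**4 = 7**4
Combine exponents: 7**28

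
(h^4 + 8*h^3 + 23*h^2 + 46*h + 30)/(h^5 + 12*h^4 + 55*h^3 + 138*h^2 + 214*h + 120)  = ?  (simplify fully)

Factor: h^4 + 8*h^3 + 23*h^2 + 46*h + 30 = (h + 5)*(h^2 + 2*h + 6)*(h + 1);  h^5 + 12*h^4 + 55*h^3 + 138*h^2 + 214*h + 120 = (h + 1)*(h + 5)*(h^2 + 2*h + 6)*(h + 4)
Cancel the common factors (h^2 + 2*h + 6), (h + 5), (h + 1).

1/(h + 4)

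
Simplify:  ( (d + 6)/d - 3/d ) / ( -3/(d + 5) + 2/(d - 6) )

Numerator: (d + 6)/d - 3/d = (d + 3)/d
Denominator: -3/(d + 5) + 2/(d - 6) = (-d + 28)/(d² - d - 30)
Divide: ((d + 3)/d) · ((d² - d - 30)/(-d + 28)) = (-d³ - 2*d² + 33*d + 90)/(d² - 28*d)

(-d³ - 2*d² + 33*d + 90)/(d² - 28*d)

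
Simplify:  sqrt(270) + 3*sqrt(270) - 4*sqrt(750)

-8*sqrt(30)

sqrt(270) = 3*sqrt(30); 3*sqrt(270) = 9*sqrt(30); 4*sqrt(750) = 20*sqrt(30)
Combine: (3 + 9 - 20)·sqrt(30) = -8*sqrt(30)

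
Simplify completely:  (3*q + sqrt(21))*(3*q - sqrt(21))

9*q^2 - 21

Difference of squares with P = 3*q, Q = sqrt(21).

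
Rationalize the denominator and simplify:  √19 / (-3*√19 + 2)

(-57 - 2*√19)/167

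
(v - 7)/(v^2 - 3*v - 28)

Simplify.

1/(v + 4)

Factor: v^2 - 3*v - 28 = (v - 7)*(v + 4)
Cancel the common factor (v - 7).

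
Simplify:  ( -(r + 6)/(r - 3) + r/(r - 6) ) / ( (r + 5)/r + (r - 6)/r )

Numerator: -(r + 6)/(r - 3) + r/(r - 6) = (-3*r + 36)/(r^2 - 9*r + 18)
Denominator: (r + 5)/r + (r - 6)/r = (2*r - 1)/r
Divide: ((-3*r + 36)/(r^2 - 9*r + 18)) · (r/(2*r - 1)) = (-3*r^2 + 36*r)/(2*r^3 - 19*r^2 + 45*r - 18)

(-3*r^2 + 36*r)/(2*r^3 - 19*r^2 + 45*r - 18)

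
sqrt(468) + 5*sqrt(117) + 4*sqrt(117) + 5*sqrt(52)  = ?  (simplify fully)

43*sqrt(13)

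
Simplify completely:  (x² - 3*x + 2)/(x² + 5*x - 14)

Factor: x² - 3*x + 2 = (x - 2)·(x - 1);  x² + 5*x - 14 = (x - 2)·(x + 7)
Cancel the common factor (x - 2).

(x - 1)/(x + 7)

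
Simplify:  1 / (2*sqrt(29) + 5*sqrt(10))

(-2*sqrt(29) + 5*sqrt(10))/134

Multiply numerator and denominator by -5*sqrt(10) + 2*sqrt(29).
Denominator becomes -134; numerator becomes -5*sqrt(10) + 2*sqrt(29).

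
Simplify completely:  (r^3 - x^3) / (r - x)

Apply the difference-of-cubes factorisation and cancel (r - x).

r^2 + r*x + x^2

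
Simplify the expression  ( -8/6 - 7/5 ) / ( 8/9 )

-123/40

Numerator: -8/6 - 7/5 = -41/15
Denominator: 8/9 = 8/9
Divide: (-41/15) · (9/8) = -123/40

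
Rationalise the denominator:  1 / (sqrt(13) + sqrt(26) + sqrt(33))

(-13*sqrt(66) + 3*sqrt(33) + 10*sqrt(26) + 23*sqrt(13))/658

Group as (sqrt(26) + sqrt(33)) + sqrt(13); multiply by (sqrt(26) + sqrt(33)) - sqrt(13), then rationalise the remaining surd.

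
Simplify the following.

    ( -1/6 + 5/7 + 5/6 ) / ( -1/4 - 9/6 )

-116/147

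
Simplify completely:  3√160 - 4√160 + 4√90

8*√10

3√160 = 12*√10; 4√160 = 16*√10; 4√90 = 12*√10
Combine: (12 - 16 + 12)·√10 = 8*√10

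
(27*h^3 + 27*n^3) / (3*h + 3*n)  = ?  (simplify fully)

9*h^2 - 9*h*n + 9*n^2

Apply the sum-of-cubes factorisation and cancel (3*h + 3*n).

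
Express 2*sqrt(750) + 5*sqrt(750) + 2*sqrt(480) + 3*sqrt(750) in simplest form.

2*sqrt(750) = 10*sqrt(30); 5*sqrt(750) = 25*sqrt(30); 2*sqrt(480) = 8*sqrt(30); 3*sqrt(750) = 15*sqrt(30)
Combine: (10 + 25 + 8 + 15)·sqrt(30) = 58*sqrt(30)

58*sqrt(30)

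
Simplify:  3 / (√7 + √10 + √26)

Group as (√10 + √26) + √7; multiply by (√10 + √26) - √7, then rationalise the remaining surd.

(-12*√455 - 27*√26 + 69*√10 + 87*√7)/199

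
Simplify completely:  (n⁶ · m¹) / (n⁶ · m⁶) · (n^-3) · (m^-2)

1/(m⁷*n³)

Quotient: (m^-5)
Multiply by (n^-3) · (m^-2): add exponents.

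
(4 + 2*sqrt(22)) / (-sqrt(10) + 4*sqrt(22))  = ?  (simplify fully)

Multiply numerator and denominator by sqrt(10) + 4*sqrt(22).
Denominator becomes 342; numerator becomes 4*sqrt(10) + 4*sqrt(55) + 16*sqrt(22) + 176.

(2*sqrt(10) + 2*sqrt(55) + 8*sqrt(22) + 88)/171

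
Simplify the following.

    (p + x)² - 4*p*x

(p - x)²

After expansion: p² - 2*p*x + x² — a perfect-square trinomial.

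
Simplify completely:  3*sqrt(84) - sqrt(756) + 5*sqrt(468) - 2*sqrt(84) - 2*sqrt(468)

-4*sqrt(21) + 18*sqrt(13)

3*sqrt(84) = 6*sqrt(21); sqrt(756) = 6*sqrt(21); 5*sqrt(468) = 30*sqrt(13); 2*sqrt(84) = 4*sqrt(21); 2*sqrt(468) = 12*sqrt(13)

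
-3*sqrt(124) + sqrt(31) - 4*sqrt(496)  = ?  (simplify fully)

3*sqrt(124) = 6*sqrt(31); sqrt(31) = sqrt(31); 4*sqrt(496) = 16*sqrt(31)
Combine: (-6 + 1 - 16)·sqrt(31) = -21*sqrt(31)

-21*sqrt(31)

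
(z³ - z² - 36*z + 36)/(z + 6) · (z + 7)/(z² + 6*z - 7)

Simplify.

z - 6

Factor: z³ - z² - 36*z + 36 = (z - 6)·(z - 1)·(z + 6);  z² + 6*z - 7 = (z - 1)·(z + 7)
Cancel the common factors (z + 7), (z + 6), (z - 1).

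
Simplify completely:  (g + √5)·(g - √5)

g² - 5

Difference of squares with P = g, Q = √5.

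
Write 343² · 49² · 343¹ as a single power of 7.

343² = 7^6; 49² = 7^4; 343¹ = 7^3
Combine exponents: 7^13

7^13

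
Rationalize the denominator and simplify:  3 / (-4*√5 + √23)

(-4*√5 - √23)/19

Multiply numerator and denominator by √23 + 4*√5.
Denominator becomes -57; numerator becomes 3*√23 + 12*√5.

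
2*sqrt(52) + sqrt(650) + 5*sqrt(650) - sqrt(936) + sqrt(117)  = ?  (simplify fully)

7*sqrt(13) + 24*sqrt(26)

2*sqrt(52) = 4*sqrt(13); sqrt(650) = 5*sqrt(26); 5*sqrt(650) = 25*sqrt(26); sqrt(936) = 6*sqrt(26); sqrt(117) = 3*sqrt(13)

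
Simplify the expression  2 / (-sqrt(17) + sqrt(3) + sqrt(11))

Group as (sqrt(3) + sqrt(11)) - sqrt(17); multiply by (sqrt(3) + sqrt(11)) + sqrt(17), then rationalise the remaining surd.

(6*sqrt(17) + 18*sqrt(11) + 50*sqrt(3) + 4*sqrt(561))/123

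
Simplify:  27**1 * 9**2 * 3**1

27**1 = 3**3; 9**2 = 3**4; 3**1 = 3**1
Combine exponents: 3**8

3**8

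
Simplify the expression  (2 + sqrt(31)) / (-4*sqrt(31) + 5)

Multiply numerator and denominator by 5 + 4*sqrt(31).
Denominator becomes -471; numerator becomes 13*sqrt(31) + 134.

(-134 - 13*sqrt(31))/471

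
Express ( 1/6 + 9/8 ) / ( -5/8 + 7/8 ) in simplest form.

31/6

Numerator: 1/6 + 9/8 = 31/24
Denominator: -5/8 + 7/8 = 1/4
Divide: (31/24) · (4) = 31/6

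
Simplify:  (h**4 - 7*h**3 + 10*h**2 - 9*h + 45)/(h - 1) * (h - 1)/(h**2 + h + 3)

h**2 - 8*h + 15

Factor: h**4 - 7*h**3 + 10*h**2 - 9*h + 45 = (h - 3)*(h - 5)*(h**2 + h + 3)
Cancel the common factors (h**2 + h + 3), (h - 1).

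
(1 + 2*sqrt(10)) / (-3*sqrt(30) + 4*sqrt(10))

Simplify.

Multiply numerator and denominator by 4*sqrt(10) + 3*sqrt(30).
Denominator becomes -110; numerator becomes 4*sqrt(10) + 3*sqrt(30) + 80 + 60*sqrt(3).

(-60*sqrt(3) - 80 - 3*sqrt(30) - 4*sqrt(10))/110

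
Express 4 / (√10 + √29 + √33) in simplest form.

(-2*√9570 + 6*√33 + 14*√29 + 52*√10)/281

Group as (√10 + √33) + √29; multiply by (√10 + √33) - √29, then rationalise the remaining surd.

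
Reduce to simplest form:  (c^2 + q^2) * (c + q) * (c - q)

c^4 - q^4

Telescope via difference of squares: (c+q)(c-q) = c^2 - q^2, then repeat with the next factor.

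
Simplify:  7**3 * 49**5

7**13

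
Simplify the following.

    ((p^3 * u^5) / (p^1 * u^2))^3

p^6*u^9

Inside the bracket: p^2 * u^3
Raise to the power 3: p^6 * u^9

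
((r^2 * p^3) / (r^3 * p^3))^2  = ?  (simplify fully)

r^(-2)

Inside the bracket: (r^-1)
Raise to the power 2: (r^-2)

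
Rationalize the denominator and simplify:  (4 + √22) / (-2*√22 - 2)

Multiply numerator and denominator by -2 + 2*√22.
Denominator becomes -84; numerator becomes 6*√22 + 36.

(-6 - √22)/14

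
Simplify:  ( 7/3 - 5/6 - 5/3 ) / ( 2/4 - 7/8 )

4/9

Numerator: 7/3 - 5/6 - 5/3 = -1/6
Denominator: 2/4 - 7/8 = -3/8
Divide: (-1/6) · (-8/3) = 4/9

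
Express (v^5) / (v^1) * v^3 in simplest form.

Quotient: v^4
Multiply by v^3: add exponents.

v^7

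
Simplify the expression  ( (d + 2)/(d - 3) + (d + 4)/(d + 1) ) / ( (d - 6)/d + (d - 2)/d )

Numerator: (d + 2)/(d - 3) + (d + 4)/(d + 1) = (2*d² + 4*d - 10)/(d² - 2*d - 3)
Denominator: (d - 6)/d + (d - 2)/d = (2*d - 8)/d
Divide: ((2*d² + 4*d - 10)/(d² - 2*d - 3)) · (d/(2*d - 8)) = (d³ + 2*d² - 5*d)/(d³ - 6*d² + 5*d + 12)

(d³ + 2*d² - 5*d)/(d³ - 6*d² + 5*d + 12)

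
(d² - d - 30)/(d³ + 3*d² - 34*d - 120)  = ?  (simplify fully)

1/(d + 4)

Factor: d² - d - 30 = (d + 5)·(d - 6);  d³ + 3*d² - 34*d - 120 = (d - 6)·(d + 4)·(d + 5)
Cancel the common factors (d - 6), (d + 5).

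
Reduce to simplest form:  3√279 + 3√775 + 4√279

36*√31

3√279 = 9*√31; 3√775 = 15*√31; 4√279 = 12*√31
Combine: (9 + 15 + 12)·√31 = 36*√31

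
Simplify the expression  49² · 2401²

49² = 7^4; 2401² = 7^8
Combine exponents: 7^12

7^12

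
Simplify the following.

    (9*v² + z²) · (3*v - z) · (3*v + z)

81*v⁴ - z⁴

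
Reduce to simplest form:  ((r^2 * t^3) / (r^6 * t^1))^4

t^8/r^16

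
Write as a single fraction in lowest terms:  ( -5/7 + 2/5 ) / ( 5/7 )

Numerator: -5/7 + 2/5 = -11/35
Denominator: 5/7 = 5/7
Divide: (-11/35) · (7/5) = -11/25

-11/25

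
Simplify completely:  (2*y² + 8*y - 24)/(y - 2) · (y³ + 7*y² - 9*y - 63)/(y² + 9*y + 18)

2*y² + 8*y - 42

Factor: 2*y² + 8*y - 24 = 2·(y + 6)·(y - 2);  y³ + 7*y² - 9*y - 63 = (y + 3)·(y + 7)·(y - 3);  y² + 9*y + 18 = (y + 6)·(y + 3)
Cancel the common factors (y + 3), (y + 6), (y - 2).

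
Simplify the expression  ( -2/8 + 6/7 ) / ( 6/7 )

Numerator: -2/8 + 6/7 = 17/28
Denominator: 6/7 = 6/7
Divide: (17/28) · (7/6) = 17/24

17/24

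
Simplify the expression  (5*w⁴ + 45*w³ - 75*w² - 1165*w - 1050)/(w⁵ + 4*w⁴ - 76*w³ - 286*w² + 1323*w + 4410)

Factor: 5*w⁴ + 45*w³ - 75*w² - 1165*w - 1050 = 5·(w + 6)·(w + 1)·(w - 5)·(w + 7);  w⁵ + 4*w⁴ - 76*w³ - 286*w² + 1323*w + 4410 = (w + 7)·(w - 5)·(w + 3)·(w - 7)·(w + 6)
Cancel the common factors (w + 7), (w + 6), (w - 5).

(5*w + 5)/(w² - 4*w - 21)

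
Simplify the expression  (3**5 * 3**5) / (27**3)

3**1

3**5 = 3**5; 3**5 = 3**5; 27**3 = 3**9
Combine exponents: 3**1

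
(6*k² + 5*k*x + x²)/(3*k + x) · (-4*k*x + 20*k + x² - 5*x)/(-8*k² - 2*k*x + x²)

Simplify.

Factor: 6*k² + 5*k*x + x² = (2*k + x)·(3*k + x);  -4*k*x + 20*k + x² - 5*x = (-4*k + x)·(x - 5);  -8*k² - 2*k*x + x² = (-4*k + x)·(2*k + x)
Cancel the common factors (-4*k + x), (3*k + x), (2*k + x).

x - 5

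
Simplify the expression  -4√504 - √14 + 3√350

4√504 = 24*√14; √14 = √14; 3√350 = 15*√14
Combine: (-24 - 1 + 15)·√14 = -10*√14

-10*√14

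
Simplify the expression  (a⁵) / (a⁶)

1/a

Quotient: (a^-1)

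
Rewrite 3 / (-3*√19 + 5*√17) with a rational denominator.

Multiply numerator and denominator by 3*√19 + 5*√17.
Denominator becomes 254; numerator becomes 9*√19 + 15*√17.

(9*√19 + 15*√17)/254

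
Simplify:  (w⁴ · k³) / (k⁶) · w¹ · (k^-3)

Quotient: w⁴ · (k^-3)
Multiply by w¹ · (k^-3): add exponents.

w⁵/k⁶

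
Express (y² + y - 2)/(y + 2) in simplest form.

y - 1

Factor: y² + y - 2 = (y + 2)·(y - 1)
Cancel the common factor (y + 2).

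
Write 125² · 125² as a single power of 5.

125² = 5^6; 125² = 5^6
Combine exponents: 5^12

5^12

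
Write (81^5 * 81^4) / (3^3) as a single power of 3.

3^33

81^5 = 3^20; 81^4 = 3^16; 3^3 = 3^3
Combine exponents: 3^33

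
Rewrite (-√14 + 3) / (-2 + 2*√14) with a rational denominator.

(-11 + 2*√14)/26

Multiply numerator and denominator by -2*√14 - 2.
Denominator becomes -52; numerator becomes -4*√14 + 22.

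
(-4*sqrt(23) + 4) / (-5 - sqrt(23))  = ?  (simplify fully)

-56 + 12*sqrt(23)

Multiply numerator and denominator by -5 + sqrt(23).
Denominator becomes 2; numerator becomes -112 + 24*sqrt(23).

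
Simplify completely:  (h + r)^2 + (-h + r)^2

2*h^2 + 2*r^2

Only the even-power cross terms survive.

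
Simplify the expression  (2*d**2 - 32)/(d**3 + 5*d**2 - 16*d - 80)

2/(d + 5)

Factor: 2*d**2 - 32 = 2*(d - 4)*(d + 4);  d**3 + 5*d**2 - 16*d - 80 = (d - 4)*(d + 5)*(d + 4)
Cancel the common factors (d - 4), (d + 4).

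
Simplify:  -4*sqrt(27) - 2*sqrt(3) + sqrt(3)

-13*sqrt(3)

4*sqrt(27) = 12*sqrt(3); 2*sqrt(3) = 2*sqrt(3); sqrt(3) = sqrt(3)
Combine: (-12 - 2 + 1)·sqrt(3) = -13*sqrt(3)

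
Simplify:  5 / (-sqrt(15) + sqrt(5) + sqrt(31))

(-105*sqrt(15) - 55*sqrt(31) + 205*sqrt(5) + 50*sqrt(93))/179

Group as (sqrt(5) + sqrt(31)) - sqrt(15); multiply by (sqrt(5) + sqrt(31)) + sqrt(15), then rationalise the remaining surd.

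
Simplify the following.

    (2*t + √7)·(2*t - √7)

4*t² - 7

Product of conjugates: (P+Q)(P-Q) = P^2 - Q^2.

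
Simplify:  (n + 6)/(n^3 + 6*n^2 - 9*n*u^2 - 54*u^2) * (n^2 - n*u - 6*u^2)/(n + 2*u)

Factor: n^3 + 6*n^2 - 9*n*u^2 - 54*u^2 = (n - 3*u)*(n + 3*u)*(n + 6);  n^2 - n*u - 6*u^2 = (n + 2*u)*(n - 3*u)
Cancel the common factors (n - 3*u), (n + 6), (n + 2*u).

1/(n + 3*u)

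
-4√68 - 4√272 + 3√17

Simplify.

4√68 = 8*√17; 4√272 = 16*√17; 3√17 = 3*√17
Combine: (-8 - 16 + 3)·√17 = -21*√17

-21*√17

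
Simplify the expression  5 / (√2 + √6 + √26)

(-55*√6 - 75*√2 + 10*√78 + 45*√26)/138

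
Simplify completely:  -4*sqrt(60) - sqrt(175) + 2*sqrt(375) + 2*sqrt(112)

2*sqrt(15) + 3*sqrt(7)

4*sqrt(60) = 8*sqrt(15); sqrt(175) = 5*sqrt(7); 2*sqrt(375) = 10*sqrt(15); 2*sqrt(112) = 8*sqrt(7)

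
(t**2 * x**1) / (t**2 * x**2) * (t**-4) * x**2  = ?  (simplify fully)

x/t**4

Quotient: (x**-1)
Multiply by (t**-4) * x**2: add exponents.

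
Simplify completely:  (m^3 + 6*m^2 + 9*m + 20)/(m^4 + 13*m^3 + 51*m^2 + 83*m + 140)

Factor: m^3 + 6*m^2 + 9*m + 20 = (m + 5)*(m^2 + m + 4);  m^4 + 13*m^3 + 51*m^2 + 83*m + 140 = (m + 5)*(m^2 + m + 4)*(m + 7)
Cancel the common factors (m^2 + m + 4), (m + 5).

1/(m + 7)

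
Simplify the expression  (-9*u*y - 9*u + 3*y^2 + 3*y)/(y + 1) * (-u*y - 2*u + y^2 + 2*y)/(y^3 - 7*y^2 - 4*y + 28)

(9*u^2 - 12*u*y + 3*y^2)/(y^2 - 9*y + 14)

Factor: -9*u*y - 9*u + 3*y^2 + 3*y = 3*(y + 1)*(-3*u + y);  -u*y - 2*u + y^2 + 2*y = (-u + y)*(y + 2);  y^3 - 7*y^2 - 4*y + 28 = (y + 2)*(y - 7)*(y - 2)
Cancel the common factors (y + 1), (y + 2).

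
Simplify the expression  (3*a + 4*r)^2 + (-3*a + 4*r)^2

18*a^2 + 32*r^2

Write as f((4*r),(3*a)) + f((4*r),-(3*a)) and expand.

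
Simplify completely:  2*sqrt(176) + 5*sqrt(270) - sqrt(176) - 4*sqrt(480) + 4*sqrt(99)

-sqrt(30) + 16*sqrt(11)

2*sqrt(176) = 8*sqrt(11); 5*sqrt(270) = 15*sqrt(30); sqrt(176) = 4*sqrt(11); 4*sqrt(480) = 16*sqrt(30); 4*sqrt(99) = 12*sqrt(11)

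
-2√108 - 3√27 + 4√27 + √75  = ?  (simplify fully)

-4*√3

2√108 = 12*√3; 3√27 = 9*√3; 4√27 = 12*√3; √75 = 5*√3
Combine: (-12 - 9 + 12 + 5)·√3 = -4*√3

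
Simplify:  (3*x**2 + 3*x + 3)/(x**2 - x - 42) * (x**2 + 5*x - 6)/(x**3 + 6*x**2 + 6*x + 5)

Factor: 3*x**2 + 3*x + 3 = 3*(x**2 + x + 1);  x**2 - x - 42 = (x - 7)*(x + 6);  x**2 + 5*x - 6 = (x - 1)*(x + 6);  x**3 + 6*x**2 + 6*x + 5 = (x**2 + x + 1)*(x + 5)
Cancel the common factors (x**2 + x + 1), (x + 6).

(3*x - 3)/(x**2 - 2*x - 35)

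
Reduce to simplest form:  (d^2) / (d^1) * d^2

d^3

Quotient: d^1
Multiply by d^2: add exponents.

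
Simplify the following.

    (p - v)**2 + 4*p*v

Expanding gives p**2 + 2*p*v + v**2, a perfect square.

(p + v)**2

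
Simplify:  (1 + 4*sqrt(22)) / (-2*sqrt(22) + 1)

(-59 - 2*sqrt(22))/29

Multiply numerator and denominator by 1 + 2*sqrt(22).
Denominator becomes -87; numerator becomes 6*sqrt(22) + 177.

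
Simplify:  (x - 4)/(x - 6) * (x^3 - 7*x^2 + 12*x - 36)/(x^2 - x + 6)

Factor: x^3 - 7*x^2 + 12*x - 36 = (x^2 - x + 6)*(x - 6)
Cancel the common factors (x^2 - x + 6), (x - 6).

x - 4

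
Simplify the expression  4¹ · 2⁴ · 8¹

4¹ = 2^2; 2⁴ = 2^4; 8¹ = 2^3
Combine exponents: 2^9

2^9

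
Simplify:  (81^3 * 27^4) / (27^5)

81^3 = 3^12; 27^4 = 3^12; 27^5 = 3^15
Combine exponents: 3^9

3^9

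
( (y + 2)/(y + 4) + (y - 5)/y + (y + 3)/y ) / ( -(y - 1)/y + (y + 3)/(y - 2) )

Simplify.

(3*y**3 + 2*y**2 - 24*y + 16)/(6*y**2 + 22*y - 8)

Numerator: (y + 2)/(y + 4) + (y - 5)/y + (y + 3)/y = (3*y**2 + 8*y - 8)/(y**2 + 4*y)
Denominator: -(y - 1)/y + (y + 3)/(y - 2) = (6*y - 2)/(y**2 - 2*y)
Divide: ((3*y**2 + 8*y - 8)/(y**2 + 4*y)) · ((y**2 - 2*y)/(6*y - 2)) = (3*y**3 + 2*y**2 - 24*y + 16)/(6*y**2 + 22*y - 8)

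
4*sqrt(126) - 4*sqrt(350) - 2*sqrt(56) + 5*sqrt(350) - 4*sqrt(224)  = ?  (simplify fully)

-3*sqrt(14)

4*sqrt(126) = 12*sqrt(14); 4*sqrt(350) = 20*sqrt(14); 2*sqrt(56) = 4*sqrt(14); 5*sqrt(350) = 25*sqrt(14); 4*sqrt(224) = 16*sqrt(14)
Combine: (12 - 20 - 4 + 25 - 16)·sqrt(14) = -3*sqrt(14)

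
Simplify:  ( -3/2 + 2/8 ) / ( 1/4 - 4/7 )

Numerator: -3/2 + 2/8 = -5/4
Denominator: 1/4 - 4/7 = -9/28
Divide: (-5/4) · (-28/9) = 35/9

35/9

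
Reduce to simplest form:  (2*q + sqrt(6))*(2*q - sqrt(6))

(2*q)^2 - (sqrt(6))^2 = 4*q^2 - 6.

4*q^2 - 6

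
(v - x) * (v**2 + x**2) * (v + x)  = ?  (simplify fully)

(v+x)(v-x) = v**2 - x**2; continue pairing.

v**4 - x**4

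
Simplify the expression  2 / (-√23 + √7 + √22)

(-3*√23 + 4*√22 + 19*√7 + √3542)/145

Group as (√7 + √22) - √23; multiply by (√7 + √22) + √23, then rationalise the remaining surd.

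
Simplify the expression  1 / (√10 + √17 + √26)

(-4*√1105 + √26 + 19*√17 + 33*√10)/679

Group as (√10 + √26) + √17; multiply by (√10 + √26) - √17, then rationalise the remaining surd.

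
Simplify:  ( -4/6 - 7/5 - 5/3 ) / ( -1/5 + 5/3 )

Numerator: -4/6 - 7/5 - 5/3 = -56/15
Denominator: -1/5 + 5/3 = 22/15
Divide: (-56/15) · (15/22) = -28/11

-28/11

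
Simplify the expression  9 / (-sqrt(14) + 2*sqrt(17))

Multiply numerator and denominator by sqrt(14) + 2*sqrt(17).
Denominator becomes 54; numerator becomes 9*sqrt(14) + 18*sqrt(17).

(sqrt(14) + 2*sqrt(17))/6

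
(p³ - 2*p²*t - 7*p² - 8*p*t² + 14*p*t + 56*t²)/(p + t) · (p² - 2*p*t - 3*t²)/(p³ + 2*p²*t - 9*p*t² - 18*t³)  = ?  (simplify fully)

(p² - 4*p*t - 7*p + 28*t)/(p + 3*t)

Factor: p³ - 2*p²*t - 7*p² - 8*p*t² + 14*p*t + 56*t² = (p + 2*t)·(p - 4*t)·(p - 7);  p² - 2*p*t - 3*t² = (p + t)·(p - 3*t);  p³ + 2*p²*t - 9*p*t² - 18*t³ = (p - 3*t)·(p + 2*t)·(p + 3*t)
Cancel the common factors (p - 3*t), (p + t), (p + 2*t).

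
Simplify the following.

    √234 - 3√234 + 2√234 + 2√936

12*√26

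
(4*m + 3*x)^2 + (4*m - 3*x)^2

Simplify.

32*m^2 + 18*x^2

Write as f((4*m),(3*x)) + f((4*m),-(3*x)) and expand.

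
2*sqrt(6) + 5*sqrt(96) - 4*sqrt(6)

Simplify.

18*sqrt(6)

2*sqrt(6) = 2*sqrt(6); 5*sqrt(96) = 20*sqrt(6); 4*sqrt(6) = 4*sqrt(6)
Combine: (2 + 20 - 4)·sqrt(6) = 18*sqrt(6)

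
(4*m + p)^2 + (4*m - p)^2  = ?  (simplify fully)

Write as f((4*m),p) + f((4*m),-p) and expand.

32*m^2 + 2*p^2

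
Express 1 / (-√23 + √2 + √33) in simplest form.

(-6*√23 - 4*√33 + 27*√2 + √1518)/60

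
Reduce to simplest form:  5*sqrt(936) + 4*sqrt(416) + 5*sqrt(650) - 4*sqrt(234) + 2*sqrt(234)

65*sqrt(26)

5*sqrt(936) = 30*sqrt(26); 4*sqrt(416) = 16*sqrt(26); 5*sqrt(650) = 25*sqrt(26); 4*sqrt(234) = 12*sqrt(26); 2*sqrt(234) = 6*sqrt(26)
Combine: (30 + 16 + 25 - 12 + 6)·sqrt(26) = 65*sqrt(26)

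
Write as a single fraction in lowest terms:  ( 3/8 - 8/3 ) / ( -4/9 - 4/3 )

165/128

Numerator: 3/8 - 8/3 = -55/24
Denominator: -4/9 - 4/3 = -16/9
Divide: (-55/24) · (-9/16) = 165/128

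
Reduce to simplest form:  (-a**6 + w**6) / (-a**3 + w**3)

a**3 + w**3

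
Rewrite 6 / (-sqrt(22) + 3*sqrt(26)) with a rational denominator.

(3*sqrt(22) + 9*sqrt(26))/106

Multiply numerator and denominator by sqrt(22) + 3*sqrt(26).
Denominator becomes 212; numerator becomes 6*sqrt(22) + 18*sqrt(26).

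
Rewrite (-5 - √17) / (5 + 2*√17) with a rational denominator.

(-5*√17 - 9)/43

Multiply numerator and denominator by -2*√17 + 5.
Denominator becomes -43; numerator becomes 9 + 5*√17.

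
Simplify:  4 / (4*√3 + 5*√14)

Multiply numerator and denominator by -5*√14 + 4*√3.
Denominator becomes -302; numerator becomes -20*√14 + 16*√3.

(-8*√3 + 10*√14)/151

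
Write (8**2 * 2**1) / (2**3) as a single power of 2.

2**4

8**2 = 2**6; 2**1 = 2**1; 2**3 = 2**3
Combine exponents: 2**4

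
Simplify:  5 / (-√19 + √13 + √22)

(-40*√19 + 25*√22 + 70*√13 + 5*√5434)/444

Group as (√13 + √22) - √19; multiply by (√13 + √22) + √19, then rationalise the remaining surd.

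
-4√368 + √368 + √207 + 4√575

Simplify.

11*√23

4√368 = 16*√23; √368 = 4*√23; √207 = 3*√23; 4√575 = 20*√23
Combine: (-16 + 4 + 3 + 20)·√23 = 11*√23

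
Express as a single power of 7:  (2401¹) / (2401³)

7^(-8)

2401¹ = 7^4; 2401³ = 7^12
Combine exponents: 7^(-8)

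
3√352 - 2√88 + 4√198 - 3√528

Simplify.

3√352 = 12*√22; 2√88 = 4*√22; 4√198 = 12*√22; 3√528 = 12*√33

-12*√33 + 20*√22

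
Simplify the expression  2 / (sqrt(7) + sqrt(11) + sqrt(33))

(-44*sqrt(21) - 30*sqrt(33) + 58*sqrt(11) + 74*sqrt(7))/83

Group as (sqrt(7) + sqrt(33)) + sqrt(11); multiply by (sqrt(7) + sqrt(33)) - sqrt(11), then rationalise the remaining surd.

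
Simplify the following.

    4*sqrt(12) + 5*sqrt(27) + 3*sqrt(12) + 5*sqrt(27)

4*sqrt(12) = 8*sqrt(3); 5*sqrt(27) = 15*sqrt(3); 3*sqrt(12) = 6*sqrt(3); 5*sqrt(27) = 15*sqrt(3)
Combine: (8 + 15 + 6 + 15)·sqrt(3) = 44*sqrt(3)

44*sqrt(3)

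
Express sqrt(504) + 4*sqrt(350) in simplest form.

26*sqrt(14)

sqrt(504) = 6*sqrt(14); 4*sqrt(350) = 20*sqrt(14)
Combine: (6 + 20)·sqrt(14) = 26*sqrt(14)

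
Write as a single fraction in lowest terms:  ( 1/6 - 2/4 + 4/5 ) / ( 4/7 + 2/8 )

Numerator: 1/6 - 2/4 + 4/5 = 7/15
Denominator: 4/7 + 2/8 = 23/28
Divide: (7/15) · (28/23) = 196/345

196/345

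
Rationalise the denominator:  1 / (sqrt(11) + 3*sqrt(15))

(-sqrt(11) + 3*sqrt(15))/124

Multiply numerator and denominator by -sqrt(11) + 3*sqrt(15).
Denominator becomes 124; numerator becomes -sqrt(11) + 3*sqrt(15).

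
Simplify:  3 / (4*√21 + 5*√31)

Multiply numerator and denominator by -4*√21 + 5*√31.
Denominator becomes 439; numerator becomes -12*√21 + 15*√31.

(-12*√21 + 15*√31)/439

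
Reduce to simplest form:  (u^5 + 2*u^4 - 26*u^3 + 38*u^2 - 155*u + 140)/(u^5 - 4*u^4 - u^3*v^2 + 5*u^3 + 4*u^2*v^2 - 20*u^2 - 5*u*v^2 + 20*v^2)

(u^2 + 6*u - 7)/(u^2 - v^2)

Factor: u^5 + 2*u^4 - 26*u^3 + 38*u^2 - 155*u + 140 = (u - 1)*(u - 4)*(u + 7)*(u^2 + 5);  u^5 - 4*u^4 - u^3*v^2 + 5*u^3 + 4*u^2*v^2 - 20*u^2 - 5*u*v^2 + 20*v^2 = (u - v)*(u^2 + 5)*(u + v)*(u - 4)
Cancel the common factors (u^2 + 5), (u - 4).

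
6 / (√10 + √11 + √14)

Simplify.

(-24*√385 + 42*√14 + 78*√11 + 90*√10)/391

Group as (√10 + √14) + √11; multiply by (√10 + √14) - √11, then rationalise the remaining surd.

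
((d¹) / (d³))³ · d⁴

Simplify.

d^(-2)

Inside the bracket: (d^-2)
Raise to the power 3: (d^-6)
Multiply by d⁴: add exponents.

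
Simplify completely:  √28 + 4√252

26*√7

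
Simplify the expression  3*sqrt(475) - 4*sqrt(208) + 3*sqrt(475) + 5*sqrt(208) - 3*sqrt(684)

3*sqrt(475) = 15*sqrt(19); 4*sqrt(208) = 16*sqrt(13); 3*sqrt(475) = 15*sqrt(19); 5*sqrt(208) = 20*sqrt(13); 3*sqrt(684) = 18*sqrt(19)

4*sqrt(13) + 12*sqrt(19)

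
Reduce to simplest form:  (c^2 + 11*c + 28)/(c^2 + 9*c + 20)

(c + 7)/(c + 5)

Factor: c^2 + 11*c + 28 = (c + 4)*(c + 7);  c^2 + 9*c + 20 = (c + 5)*(c + 4)
Cancel the common factor (c + 4).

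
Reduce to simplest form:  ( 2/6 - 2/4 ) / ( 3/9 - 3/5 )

Numerator: 2/6 - 2/4 = -1/6
Denominator: 3/9 - 3/5 = -4/15
Divide: (-1/6) · (-15/4) = 5/8

5/8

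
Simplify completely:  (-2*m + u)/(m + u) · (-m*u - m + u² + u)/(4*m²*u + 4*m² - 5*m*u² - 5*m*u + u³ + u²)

(-2*m + u)/(-4*m² - 3*m*u + u²)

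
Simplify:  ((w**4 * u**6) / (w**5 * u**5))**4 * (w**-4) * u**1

u**5/w**8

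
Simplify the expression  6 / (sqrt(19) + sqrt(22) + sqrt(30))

Group as (sqrt(19) + sqrt(22)) + sqrt(30); multiply by (sqrt(19) + sqrt(22)) - sqrt(30), then rationalise the remaining surd.

(-8*sqrt(3135) + 22*sqrt(30) + 54*sqrt(22) + 66*sqrt(19))/517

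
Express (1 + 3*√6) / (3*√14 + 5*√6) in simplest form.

(-18*√21 - 3*√14 + 5*√6 + 90)/24

Multiply numerator and denominator by -3*√14 + 5*√6.
Denominator becomes 24; numerator becomes -18*√21 - 3*√14 + 5*√6 + 90.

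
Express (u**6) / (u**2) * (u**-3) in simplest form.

u

Quotient: u**4
Multiply by (u**-3): add exponents.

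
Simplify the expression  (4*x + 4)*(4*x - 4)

Difference of squares with P = 4*x, Q = 4.

16*x**2 - 16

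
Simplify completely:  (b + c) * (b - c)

Pair the conjugate factors: (b+c)(b-c) = b^2 - c^2.

b^2 - c^2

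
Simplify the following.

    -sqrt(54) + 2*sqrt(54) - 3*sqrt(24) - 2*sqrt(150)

sqrt(54) = 3*sqrt(6); 2*sqrt(54) = 6*sqrt(6); 3*sqrt(24) = 6*sqrt(6); 2*sqrt(150) = 10*sqrt(6)
Combine: (-3 + 6 - 6 - 10)·sqrt(6) = -13*sqrt(6)

-13*sqrt(6)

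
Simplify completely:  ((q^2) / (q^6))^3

q^(-12)

Inside the bracket: (q^-4)
Raise to the power 3: (q^-12)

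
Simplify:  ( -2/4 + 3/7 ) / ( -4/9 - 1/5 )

45/406

Numerator: -2/4 + 3/7 = -1/14
Denominator: -4/9 - 1/5 = -29/45
Divide: (-1/14) · (-45/29) = 45/406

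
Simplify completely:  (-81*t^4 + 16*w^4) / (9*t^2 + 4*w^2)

-9*t^2 + 4*w^2

Difference of fourth powers: factor out (9*t^2 + 4*w^2).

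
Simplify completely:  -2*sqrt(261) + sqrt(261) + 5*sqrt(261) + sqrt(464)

2*sqrt(261) = 6*sqrt(29); sqrt(261) = 3*sqrt(29); 5*sqrt(261) = 15*sqrt(29); sqrt(464) = 4*sqrt(29)
Combine: (-6 + 3 + 15 + 4)·sqrt(29) = 16*sqrt(29)

16*sqrt(29)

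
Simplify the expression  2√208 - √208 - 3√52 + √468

2√208 = 8*√13; √208 = 4*√13; 3√52 = 6*√13; √468 = 6*√13
Combine: (8 - 4 - 6 + 6)·√13 = 4*√13

4*√13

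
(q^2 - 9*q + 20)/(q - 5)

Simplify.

Factor: q^2 - 9*q + 20 = (q - 4)*(q - 5)
Cancel the common factor (q - 5).

q - 4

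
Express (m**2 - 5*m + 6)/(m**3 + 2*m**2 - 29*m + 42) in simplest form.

1/(m + 7)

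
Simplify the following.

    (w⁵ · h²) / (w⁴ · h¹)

h*w

Quotient: w¹ · h¹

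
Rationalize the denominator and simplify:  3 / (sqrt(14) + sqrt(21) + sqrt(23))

Group as (sqrt(14) + sqrt(21)) + sqrt(23); multiply by (sqrt(14) + sqrt(21)) - sqrt(23), then rationalise the remaining surd.

(-7*sqrt(138) + 6*sqrt(23) + 8*sqrt(21) + 15*sqrt(14))/172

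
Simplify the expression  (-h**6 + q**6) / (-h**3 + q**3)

-h**6 + q**6 factors as (-h + q)*(h + q)*(h**2 - h*q + q**2)*(h**2 + h*q + q**2).

h**3 + q**3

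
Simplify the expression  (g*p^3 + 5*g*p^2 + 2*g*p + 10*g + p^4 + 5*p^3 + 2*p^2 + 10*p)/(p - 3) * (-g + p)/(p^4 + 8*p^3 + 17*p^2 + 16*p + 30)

Factor: g*p^3 + 5*g*p^2 + 2*g*p + 10*g + p^4 + 5*p^3 + 2*p^2 + 10*p = (g + p)*(p^2 + 2)*(p + 5);  p^4 + 8*p^3 + 17*p^2 + 16*p + 30 = (p + 3)*(p + 5)*(p^2 + 2)
Cancel the common factors (p^2 + 2), (p + 5).

(-g^2 + p^2)/(p^2 - 9)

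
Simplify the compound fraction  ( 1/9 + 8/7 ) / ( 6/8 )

316/189

Numerator: 1/9 + 8/7 = 79/63
Denominator: 6/8 = 3/4
Divide: (79/63) · (4/3) = 316/189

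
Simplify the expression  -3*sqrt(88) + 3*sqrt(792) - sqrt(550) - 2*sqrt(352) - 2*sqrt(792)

-13*sqrt(22)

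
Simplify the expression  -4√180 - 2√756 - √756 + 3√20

-18*√21 - 18*√5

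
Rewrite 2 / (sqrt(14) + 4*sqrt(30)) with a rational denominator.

Multiply numerator and denominator by -sqrt(14) + 4*sqrt(30).
Denominator becomes 466; numerator becomes -2*sqrt(14) + 8*sqrt(30).

(-sqrt(14) + 4*sqrt(30))/233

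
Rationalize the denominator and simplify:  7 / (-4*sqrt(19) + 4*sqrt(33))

(sqrt(19) + sqrt(33))/8

Multiply numerator and denominator by 4*sqrt(19) + 4*sqrt(33).
Denominator becomes 224; numerator becomes 28*sqrt(19) + 28*sqrt(33).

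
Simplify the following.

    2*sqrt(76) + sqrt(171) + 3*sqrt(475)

2*sqrt(76) = 4*sqrt(19); sqrt(171) = 3*sqrt(19); 3*sqrt(475) = 15*sqrt(19)
Combine: (4 + 3 + 15)·sqrt(19) = 22*sqrt(19)

22*sqrt(19)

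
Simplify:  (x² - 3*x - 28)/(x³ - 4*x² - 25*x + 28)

1/(x - 1)

Factor: x² - 3*x - 28 = (x + 4)·(x - 7);  x³ - 4*x² - 25*x + 28 = (x - 1)·(x + 4)·(x - 7)
Cancel the common factors (x - 7), (x + 4).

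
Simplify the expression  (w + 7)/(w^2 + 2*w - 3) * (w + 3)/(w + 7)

Factor: w^2 + 2*w - 3 = (w + 3)*(w - 1)
Cancel the common factors (w + 7), (w + 3).

1/(w - 1)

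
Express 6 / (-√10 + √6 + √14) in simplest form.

Group as (√6 + √14) - √10; multiply by (√6 + √14) + √10, then rationalise the remaining surd.

(-15*√10 + 3*√14 + 27*√6 + 6*√210)/59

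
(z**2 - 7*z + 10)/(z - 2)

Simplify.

z - 5

Factor: z**2 - 7*z + 10 = (z - 5)*(z - 2)
Cancel the common factor (z - 2).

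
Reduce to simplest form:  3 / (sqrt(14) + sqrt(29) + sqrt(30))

Group as (sqrt(14) + sqrt(29)) + sqrt(30); multiply by (sqrt(14) + sqrt(29)) - sqrt(30), then rationalise the remaining surd.

(-4*sqrt(3045) + 13*sqrt(30) + 15*sqrt(29) + 45*sqrt(14))/485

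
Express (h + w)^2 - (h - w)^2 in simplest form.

4*h*w

Write as f(h,w) - f(h,-w) and expand.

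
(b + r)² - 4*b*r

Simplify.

Expand the square and combine the 4*b*r term.

(b - r)²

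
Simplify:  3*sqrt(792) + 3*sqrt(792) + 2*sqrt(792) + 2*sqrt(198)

3*sqrt(792) = 18*sqrt(22); 3*sqrt(792) = 18*sqrt(22); 2*sqrt(792) = 12*sqrt(22); 2*sqrt(198) = 6*sqrt(22)
Combine: (18 + 18 + 12 + 6)·sqrt(22) = 54*sqrt(22)

54*sqrt(22)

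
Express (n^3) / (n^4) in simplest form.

Quotient: (n^-1)

1/n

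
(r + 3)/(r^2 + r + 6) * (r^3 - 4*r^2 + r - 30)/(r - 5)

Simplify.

Factor: r^3 - 4*r^2 + r - 30 = (r^2 + r + 6)*(r - 5)
Cancel the common factors (r^2 + r + 6), (r - 5).

r + 3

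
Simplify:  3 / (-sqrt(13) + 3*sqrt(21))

(3*sqrt(13) + 9*sqrt(21))/176

Multiply numerator and denominator by sqrt(13) + 3*sqrt(21).
Denominator becomes 176; numerator becomes 3*sqrt(13) + 9*sqrt(21).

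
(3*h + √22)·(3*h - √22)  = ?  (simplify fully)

9*h² - 22

Product of conjugates: (P+Q)(P-Q) = P^2 - Q^2.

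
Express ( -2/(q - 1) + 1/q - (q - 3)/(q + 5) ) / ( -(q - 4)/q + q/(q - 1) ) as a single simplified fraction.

(-q^3 + 3*q^2 - 9*q - 5)/(5*q^2 + 21*q - 20)

Numerator: -2/(q - 1) + 1/q - (q - 3)/(q + 5) = (-q^3 + 3*q^2 - 9*q - 5)/(q^3 + 4*q^2 - 5*q)
Denominator: -(q - 4)/q + q/(q - 1) = (5*q - 4)/(q^2 - q)
Divide: ((-q^3 + 3*q^2 - 9*q - 5)/(q^3 + 4*q^2 - 5*q)) · ((q^2 - q)/(5*q - 4)) = (-q^3 + 3*q^2 - 9*q - 5)/(5*q^2 + 21*q - 20)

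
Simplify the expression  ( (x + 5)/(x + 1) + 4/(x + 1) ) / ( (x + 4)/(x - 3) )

Numerator: (x + 5)/(x + 1) + 4/(x + 1) = (x + 9)/(x + 1)
Denominator: (x + 4)/(x - 3) = (x + 4)/(x - 3)
Divide: ((x + 9)/(x + 1)) · ((x - 3)/(x + 4)) = (x² + 6*x - 27)/(x² + 5*x + 4)

(x² + 6*x - 27)/(x² + 5*x + 4)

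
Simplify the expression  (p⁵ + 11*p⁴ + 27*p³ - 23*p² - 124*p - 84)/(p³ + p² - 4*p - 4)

Factor: p⁵ + 11*p⁴ + 27*p³ - 23*p² - 124*p - 84 = (p + 7)·(p + 3)·(p + 2)·(p + 1)·(p - 2);  p³ + p² - 4*p - 4 = (p + 1)·(p - 2)·(p + 2)
Cancel the common factors (p + 2), (p - 2), (p + 1).

p² + 10*p + 21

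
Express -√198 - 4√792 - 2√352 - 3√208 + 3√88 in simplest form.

-29*√22 - 12*√13

√198 = 3*√22; 4√792 = 24*√22; 2√352 = 8*√22; 3√208 = 12*√13; 3√88 = 6*√22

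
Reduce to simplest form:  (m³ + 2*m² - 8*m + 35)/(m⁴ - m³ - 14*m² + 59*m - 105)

1/(m - 3)

Factor: m³ + 2*m² - 8*m + 35 = (m + 5)·(m² - 3*m + 7);  m⁴ - m³ - 14*m² + 59*m - 105 = (m - 3)·(m + 5)·(m² - 3*m + 7)
Cancel the common factors (m² - 3*m + 7), (m + 5).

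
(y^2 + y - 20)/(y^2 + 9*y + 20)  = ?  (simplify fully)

(y - 4)/(y + 4)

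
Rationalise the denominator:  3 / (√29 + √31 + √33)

Group as (√29 + √33) + √31; multiply by (√29 + √33) - √31, then rationalise the remaining surd.

(-6*√29667 + 81*√33 + 93*√31 + 105*√29)/2867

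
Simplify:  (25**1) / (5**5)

25**1 = 5**2; 5**5 = 5**5
Combine exponents: 5**(-3)

5**(-3)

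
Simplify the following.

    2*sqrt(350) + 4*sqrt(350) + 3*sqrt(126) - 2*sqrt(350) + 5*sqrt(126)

44*sqrt(14)

2*sqrt(350) = 10*sqrt(14); 4*sqrt(350) = 20*sqrt(14); 3*sqrt(126) = 9*sqrt(14); 2*sqrt(350) = 10*sqrt(14); 5*sqrt(126) = 15*sqrt(14)
Combine: (10 + 20 + 9 - 10 + 15)·sqrt(14) = 44*sqrt(14)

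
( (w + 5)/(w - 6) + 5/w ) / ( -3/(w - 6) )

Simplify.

Numerator: (w + 5)/(w - 6) + 5/w = (w^2 + 10*w - 30)/(w^2 - 6*w)
Denominator: -3/(w - 6) = -3/(w - 6)
Divide: ((w^2 + 10*w - 30)/(w^2 - 6*w)) · (-w/3 + 2) = (-w^2 - 10*w + 30)/(3*w)

(-w^2 - 10*w + 30)/(3*w)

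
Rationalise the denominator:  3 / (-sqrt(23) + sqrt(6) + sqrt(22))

Group as (sqrt(6) + sqrt(22)) - sqrt(23); multiply by (sqrt(6) + sqrt(22)) + sqrt(23), then rationalise the remaining surd.

(-15*sqrt(23) + 21*sqrt(22) + 117*sqrt(6) + 12*sqrt(759))/503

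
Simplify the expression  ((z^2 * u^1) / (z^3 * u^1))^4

z^(-4)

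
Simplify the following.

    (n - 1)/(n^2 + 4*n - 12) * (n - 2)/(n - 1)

1/(n + 6)

Factor: n^2 + 4*n - 12 = (n - 2)*(n + 6)
Cancel the common factors (n - 1), (n - 2).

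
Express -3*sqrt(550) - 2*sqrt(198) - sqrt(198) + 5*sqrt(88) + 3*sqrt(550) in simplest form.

3*sqrt(550) = 15*sqrt(22); 2*sqrt(198) = 6*sqrt(22); sqrt(198) = 3*sqrt(22); 5*sqrt(88) = 10*sqrt(22); 3*sqrt(550) = 15*sqrt(22)
Combine: (-15 - 6 - 3 + 10 + 15)·sqrt(22) = sqrt(22)

sqrt(22)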